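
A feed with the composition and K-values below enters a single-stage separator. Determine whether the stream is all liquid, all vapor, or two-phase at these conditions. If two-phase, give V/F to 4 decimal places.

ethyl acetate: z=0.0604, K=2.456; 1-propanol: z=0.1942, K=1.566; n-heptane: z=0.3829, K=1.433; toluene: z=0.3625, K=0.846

all vapor

ΣzᵢKᵢ = 1.3078; Σzᵢ/Kᵢ = 0.8443.
Since Σzᵢ/Kᵢ < 1 the mixture is above its dew point — single vapor phase.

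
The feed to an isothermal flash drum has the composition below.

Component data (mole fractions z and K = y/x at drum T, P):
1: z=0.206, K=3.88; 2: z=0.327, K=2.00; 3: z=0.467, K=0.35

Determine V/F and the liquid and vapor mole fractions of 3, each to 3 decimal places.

Material balance + equilibrium reduce to Σ zᵢ(Kᵢ−1)/(1+V/F(Kᵢ−1)) = 0.
Check two-phase: ΣzᵢKᵢ = 1.617 > 1 and Σzᵢ/Kᵢ = 1.551 > 1, so g(0) = 0.617 > 0 and g(1) = -0.551 < 0.
Newton iteration, V/F⁰ = 0.41:
  V/F = 0.410: g = 0.0901, g' = -0.890 → V/F = 0.511
  V/F = 0.511: g = 0.0017, g' = -0.865 → V/F = 0.513
Converged at V/F = 0.513.
Compositions from xᵢ = zᵢ/(1+V/F(Kᵢ−1)), yᵢ = Kᵢxᵢ:
  1: x = 0.083, y = 0.323
  2: x = 0.216, y = 0.432
  3: x = 0.701, y = 0.245

V/F = 0.513, x_3 = 0.701, y_3 = 0.245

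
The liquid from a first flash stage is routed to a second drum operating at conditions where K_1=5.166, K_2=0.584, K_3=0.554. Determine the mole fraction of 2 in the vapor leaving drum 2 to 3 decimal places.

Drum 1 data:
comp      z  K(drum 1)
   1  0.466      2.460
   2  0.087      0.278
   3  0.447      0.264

Drum 1:
Let ψ₁ = V/F and solve Σ zᵢ(Kᵢ−1)/(1+ψ₁(Kᵢ−1)) = 0.
g(0) = ΣzᵢKᵢ − 1 = 0.289 and g(1) = 1 − Σzᵢ/Kᵢ = -1.196, so a root lies in (0, 1).
Iterate (Newton) starting at ψ₁ = 0.64:
  ψ₁ = 0.640: g = -0.3870, g' = -1.288 → ψ₁ = 0.339
  ψ₁ = 0.339: g = -0.0668, g' = -0.954 → ψ₁ = 0.269
Converged at ψ₁ = 0.269.
Drum-1 compositions:
  1: x = 0.334, y = 0.823
  2: x = 0.108, y = 0.030
  3: x = 0.558, y = 0.147
Drum-2 feed = drum-1 liquid: z₂ = (0.3345, 0.1080, 0.5575).
Drum 2:
Let ψ₂ = V/F and solve Σ zᵢ(Kᵢ−1)/(1+ψ₂(Kᵢ−1)) = 0.
g(0) = ΣzᵢKᵢ − 1 = 1.100 and g(1) = 1 − Σzᵢ/Kᵢ = -0.256, so a root lies in (0, 1).
Newton–Raphson from ψ₂ = 0.37:
  ψ₂ = 0.370: g = 0.1974, g' = -1.084 → ψ₂ = 0.552
  ψ₂ = 0.552: g = 0.0340, g' = -0.760 → ψ₂ = 0.597
  ψ₂ = 0.597: g = 0.0010, g' = -0.717 → ψ₂ = 0.598
Converged at ψ₂ = 0.598.
  1: x = 0.096, y = 0.495
  2: x = 0.144, y = 0.084
  3: x = 0.760, y = 0.421

y_2 (drum 2) = 0.084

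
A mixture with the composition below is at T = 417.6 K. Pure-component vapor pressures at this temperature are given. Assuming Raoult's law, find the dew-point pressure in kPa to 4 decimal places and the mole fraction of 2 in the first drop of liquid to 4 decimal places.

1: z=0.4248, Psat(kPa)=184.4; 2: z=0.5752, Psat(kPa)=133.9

Pdew = 151.5282 kPa, x_2 = 0.6509

At the dew point ψ → 1, so Σzᵢ/Kᵢ = 1 with Kᵢ = Pᵢˢᵃᵗ/P ⇒ 1/P = Σzᵢ/Pᵢˢᵃᵗ.
1/P = 0.4248/184.4 + 0.5752/133.9 = 0.0065994 ⇒ P = 151.5282 kPa
xᵢ = zᵢP/Pᵢˢᵃᵗ ⇒ x_2 = 0.5752·151.5282/133.9 = 0.6509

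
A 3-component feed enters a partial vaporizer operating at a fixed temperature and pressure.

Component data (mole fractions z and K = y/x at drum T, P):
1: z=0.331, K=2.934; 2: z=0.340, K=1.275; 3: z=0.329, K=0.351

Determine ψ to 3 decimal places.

Let ψ = V/F and solve Σ zᵢ(Kᵢ−1)/(1+ψ(Kᵢ−1)) = 0.
Feasibility: ΣzᵢKᵢ = 1.520, Σzᵢ/Kᵢ = 1.317 — both > 1, two phases present.
Iterate (Newton) starting at ψ = 0.5:
  ψ = 0.500: g = 0.0916, g' = -0.644 → ψ = 0.642
  ψ = 0.642: g = -0.0012, g' = -0.672 → ψ = 0.641
Converged at ψ = 0.641.

ψ = 0.641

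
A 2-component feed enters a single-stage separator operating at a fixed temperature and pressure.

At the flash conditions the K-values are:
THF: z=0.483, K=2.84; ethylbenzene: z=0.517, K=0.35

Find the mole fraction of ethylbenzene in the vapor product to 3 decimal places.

Rachford–Rice: g(ψ) = Σ zᵢ(Kᵢ−1)/(1+ψ(Kᵢ−1)) = 0.
Feasibility: ΣzᵢKᵢ = 1.553, Σzᵢ/Kᵢ = 1.647 — both > 1, two phases present.
Iterate (Newton) starting at ψ = 0.62:
  ψ = 0.620: g = -0.1478, g' = -0.970 → ψ = 0.468
  ψ = 0.468: g = -0.0051, g' = -0.923 → ψ = 0.462
Converged at ψ = 0.462.
Compositions from xᵢ = zᵢ/(1+ψ(Kᵢ−1)), yᵢ = Kᵢxᵢ:
  THF: x = 0.261, y = 0.741
  ethylbenzene: x = 0.739, y = 0.259

y_ethylbenzene = 0.259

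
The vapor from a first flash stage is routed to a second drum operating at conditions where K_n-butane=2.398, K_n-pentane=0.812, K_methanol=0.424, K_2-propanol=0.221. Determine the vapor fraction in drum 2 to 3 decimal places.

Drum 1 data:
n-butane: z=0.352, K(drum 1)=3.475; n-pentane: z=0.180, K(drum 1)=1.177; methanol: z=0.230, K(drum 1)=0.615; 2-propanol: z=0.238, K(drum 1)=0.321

Drum 1:
Iterate (Newton) starting at ψ₁ = 0.32:
  ψ₁ = 0.320: g = 0.2089, g' = -0.900 → ψ₁ = 0.552
  ψ₁ = 0.552: g = 0.0262, g' = -0.725 → ψ₁ = 0.588
Converged at ψ₁ = 0.588.
Drum-1 compositions:
  n-butane: x = 0.143, y = 0.498
  n-pentane: x = 0.163, y = 0.192
  methanol: x = 0.297, y = 0.183
  2-propanol: x = 0.396, y = 0.127
Drum-2 feed = drum-1 vapor: z₂ = (0.4980, 0.1919, 0.1829, 0.1272).
Drum 2:
Iterate (Newton) starting at ψ₂ = 0.5:
  ψ₂ = 0.500: g = 0.0597, g' = -0.672 → ψ₂ = 0.589
  ψ₂ = 0.589: g = -0.0011, g' = -0.704 → ψ₂ = 0.587
Converged at ψ₂ = 0.587.
  n-butane: x = 0.274, y = 0.656
  n-pentane: x = 0.216, y = 0.175
  methanol: x = 0.276, y = 0.117
  2-propanol: x = 0.234, y = 0.052

V/F (drum 2) = 0.587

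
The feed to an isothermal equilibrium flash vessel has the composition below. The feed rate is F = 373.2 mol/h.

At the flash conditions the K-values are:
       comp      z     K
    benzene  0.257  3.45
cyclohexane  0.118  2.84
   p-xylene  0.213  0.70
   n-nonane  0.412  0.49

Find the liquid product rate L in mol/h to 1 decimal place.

Newton iteration, β⁰ = 0.62:
  β = 0.620: g = -0.0344, g' = -0.588 → β = 0.562
Converged at β = 0.562.
Then V = β·F = 0.5624·373.2 = 209.9 mol/h and L = F − V = 163.3 mol/h.

L = 163.3 mol/h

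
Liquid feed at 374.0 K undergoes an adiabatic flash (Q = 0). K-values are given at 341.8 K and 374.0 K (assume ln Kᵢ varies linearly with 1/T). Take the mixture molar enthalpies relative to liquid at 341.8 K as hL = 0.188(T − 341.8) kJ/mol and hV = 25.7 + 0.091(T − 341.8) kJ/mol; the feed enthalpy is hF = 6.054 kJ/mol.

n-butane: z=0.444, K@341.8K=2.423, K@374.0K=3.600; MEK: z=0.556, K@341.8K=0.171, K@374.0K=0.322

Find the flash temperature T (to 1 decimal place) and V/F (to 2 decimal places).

Adiabatic flash: solve Rachford–Rice at each trial T, then check hF = ψ·hV(T) + (1−ψ)·hL(T).
  T = 341.8 K: K = (2.423, 0.171), RR gives ψ = 0.145, H_out = 3.723 kJ/mol
  T = 374.0 K: K = (3.600, 0.322), RR gives ψ = 0.441, H_out = 16.010 kJ/mol
  T = 357.9 K: K = (2.980, 0.238), RR gives ψ = 0.302, H_out = 10.313 kJ/mol
  T = 349.9 K: K = (2.695, 0.203), RR gives ψ = 0.229, H_out = 7.226 kJ/mol
  T = 345.9 K: K = (2.559, 0.187), RR gives ψ = 0.189, H_out = 5.556 kJ/mol
  T = 347.9 K: K = (2.626, 0.195), RR gives ψ = 0.209, H_out = 6.404 kJ/mol
Linear interpolation between T = 345.9 (H_out = 5.556) and T = 347.9 (H_out = 6.404) on hF = 6.054 gives T ≈ 347.1 K, at which ψ = 0.20.

T = 347.1 K, V/F = 0.20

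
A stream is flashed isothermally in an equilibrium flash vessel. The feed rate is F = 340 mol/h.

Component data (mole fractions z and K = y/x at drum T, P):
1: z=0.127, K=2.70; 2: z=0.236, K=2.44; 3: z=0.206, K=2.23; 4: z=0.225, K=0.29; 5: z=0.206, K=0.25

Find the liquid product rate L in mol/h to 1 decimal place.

Iterate (Newton) starting at β = 0.44:
  β = 0.440: g = 0.0330, g' = -0.933 → β = 0.475
Converged at β = 0.475.
Then V = β·F = 0.4752·340 = 161.6 mol/h and L = F − V = 178.4 mol/h.

L = 178.4 mol/h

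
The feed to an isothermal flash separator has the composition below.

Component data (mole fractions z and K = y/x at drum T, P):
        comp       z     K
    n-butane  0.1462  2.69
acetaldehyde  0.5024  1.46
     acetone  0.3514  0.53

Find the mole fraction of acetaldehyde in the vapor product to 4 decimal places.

Newton–Raphson from V/F = 0.5:
  V/F = 0.5000: g = 0.10591, g' = -0.3256 → V/F = 0.8253
  V/F = 0.8253: g = 0.00086, g' = -0.3358 → V/F = 0.8279
Converged at V/F = 0.8279.
Compositions from xᵢ = zᵢ/(1+V/F(Kᵢ−1)), yᵢ = Kᵢxᵢ:
  n-butane: x = 0.0609, y = 0.1639
  acetaldehyde: x = 0.3638, y = 0.5312
  acetone: x = 0.5752, y = 0.3049

y_acetaldehyde = 0.5312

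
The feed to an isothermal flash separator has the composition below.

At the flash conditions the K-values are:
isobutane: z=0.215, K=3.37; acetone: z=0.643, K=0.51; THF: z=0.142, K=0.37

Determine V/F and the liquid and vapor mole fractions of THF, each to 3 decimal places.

Rachford–Rice: g(V/F) = Σ zᵢ(Kᵢ−1)/(1+V/F(Kᵢ−1)) = 0.
Check two-phase: ΣzᵢKᵢ = 1.105 > 1 and Σzᵢ/Kᵢ = 1.708 > 1, so g(0) = 0.105 > 0 and g(1) = -0.708 < 0.
Newton–Raphson from V/F = 0.5:
  V/F = 0.500: g = -0.3147, g' = -0.644 → V/F = 0.011
  V/F = 0.011: g = 0.0894, g' = -1.359 → V/F = 0.077
  V/F = 0.077: g = 0.0094, g' = -1.093 → V/F = 0.086
Converged at V/F = 0.086.
Compositions from xᵢ = zᵢ/(1+V/F(Kᵢ−1)), yᵢ = Kᵢxᵢ:
  isobutane: x = 0.179, y = 0.602
  acetone: x = 0.671, y = 0.342
  THF: x = 0.150, y = 0.056

V/F = 0.086, x_THF = 0.150, y_THF = 0.056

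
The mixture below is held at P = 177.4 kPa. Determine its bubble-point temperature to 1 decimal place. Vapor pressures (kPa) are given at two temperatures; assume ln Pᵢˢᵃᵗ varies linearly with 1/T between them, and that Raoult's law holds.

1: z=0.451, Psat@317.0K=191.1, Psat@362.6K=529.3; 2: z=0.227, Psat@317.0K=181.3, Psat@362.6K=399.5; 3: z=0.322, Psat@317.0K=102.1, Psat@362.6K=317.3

Bubble-point temperature: ΣzᵢPᵢˢᵃᵗ(T) = P. Interpolate ln Pᵢˢᵃᵗ = aᵢ + bᵢ/T.
  T = 317.0 K: ΣzᵢPᵢˢᵃᵗ = 160.22 kPa
  T = 362.6 K: ΣzᵢPᵢˢᵃᵗ = 431.57 kPa
  T = 339.8 K: ΣzᵢPᵢˢᵃᵗ = 271.36 kPa
  T = 328.4 K: ΣzᵢPᵢˢᵃᵗ = 210.32 kPa
  T = 322.7 K: ΣzᵢPᵢˢᵃᵗ = 183.98 kPa
  T = 319.9 K: ΣzᵢPᵢˢᵃᵗ = 172.00 kPa
Interpolating between 319.9 K and 322.7 K gives T ≈ 321.2 K.

T = 321.2 K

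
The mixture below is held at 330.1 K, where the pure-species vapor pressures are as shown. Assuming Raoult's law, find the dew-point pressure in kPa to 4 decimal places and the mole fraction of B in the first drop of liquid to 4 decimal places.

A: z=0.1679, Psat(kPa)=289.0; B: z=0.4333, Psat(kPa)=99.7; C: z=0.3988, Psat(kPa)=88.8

Pdew = 106.1797 kPa, x_B = 0.4615

At the dew point ψ → 1, so Σzᵢ/Kᵢ = 1 with Kᵢ = Pᵢˢᵃᵗ/P ⇒ 1/P = Σzᵢ/Pᵢˢᵃᵗ.
1/P = 0.1679/289.0 + 0.4333/99.7 + 0.3988/88.8 = 0.0094180 ⇒ P = 106.1797 kPa
xᵢ = zᵢP/Pᵢˢᵃᵗ ⇒ x_B = 0.4333·106.1797/99.7 = 0.4615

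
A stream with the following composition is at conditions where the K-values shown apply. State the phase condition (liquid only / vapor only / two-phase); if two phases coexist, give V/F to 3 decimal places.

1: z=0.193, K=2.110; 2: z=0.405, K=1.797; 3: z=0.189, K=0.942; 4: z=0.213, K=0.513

vapor only

ΣzᵢKᵢ = 1.422; Σzᵢ/Kᵢ = 0.933.
Since Σzᵢ/Kᵢ < 1 the mixture is above its dew point — single vapor phase.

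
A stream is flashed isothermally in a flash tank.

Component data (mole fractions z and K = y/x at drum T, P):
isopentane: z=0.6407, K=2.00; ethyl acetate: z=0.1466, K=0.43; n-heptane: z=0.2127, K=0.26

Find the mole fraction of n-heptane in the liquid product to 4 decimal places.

Rachford–Rice: g(ψ) = Σ zᵢ(Kᵢ−1)/(1+ψ(Kᵢ−1)) = 0.
g(0) = ΣzᵢKᵢ − 1 = 0.3997 and g(1) = 1 − Σzᵢ/Kᵢ = -0.4794, so a root lies in (0, 1).
Iterate (Newton) starting at ψ = 0.58:
  ψ = 0.5800: g = 0.00493, g' = -0.7204 → ψ = 0.5868
Converged at ψ = 0.5868.
Compositions from xᵢ = zᵢ/(1+ψ(Kᵢ−1)), yᵢ = Kᵢxᵢ:
  isopentane: x = 0.4038, y = 0.8075
  ethyl acetate: x = 0.2203, y = 0.0947
  n-heptane: x = 0.3760, y = 0.0977

x_n-heptane = 0.3760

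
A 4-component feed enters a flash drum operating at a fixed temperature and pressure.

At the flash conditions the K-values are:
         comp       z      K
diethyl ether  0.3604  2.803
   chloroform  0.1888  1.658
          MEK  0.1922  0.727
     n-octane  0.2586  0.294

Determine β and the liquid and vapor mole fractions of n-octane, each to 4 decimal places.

Material balance + equilibrium reduce to Σ zᵢ(Kᵢ−1)/(1+β(Kᵢ−1)) = 0.
Feasibility: ΣzᵢKᵢ = 1.5390, Σzᵢ/Kᵢ = 1.3864 — both > 1, two phases present.
Newton–Raphson from β = 0.54:
  β = 0.5400: g = 0.06430, g' = -0.7016 → β = 0.6316
  β = 0.6316: g = -0.00135, g' = -0.7377 → β = 0.6298
Converged at β = 0.6298.
Compositions from xᵢ = zᵢ/(1+β(Kᵢ−1)), yᵢ = Kᵢxᵢ:
  diethyl ether: x = 0.1688, y = 0.4730
  chloroform: x = 0.1335, y = 0.2213
  MEK: x = 0.2321, y = 0.1687
  n-octane: x = 0.4656, y = 0.1369

β = 0.6298, x_n-octane = 0.4656, y_n-octane = 0.1369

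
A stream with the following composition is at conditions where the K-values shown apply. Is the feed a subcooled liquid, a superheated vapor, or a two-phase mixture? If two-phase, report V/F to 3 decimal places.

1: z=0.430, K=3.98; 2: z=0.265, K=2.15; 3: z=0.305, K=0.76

ΣzᵢKᵢ = 2.513; Σzᵢ/Kᵢ = 0.633.
Since Σzᵢ/Kᵢ < 1 the mixture is above its dew point — single vapor phase.

superheated vapor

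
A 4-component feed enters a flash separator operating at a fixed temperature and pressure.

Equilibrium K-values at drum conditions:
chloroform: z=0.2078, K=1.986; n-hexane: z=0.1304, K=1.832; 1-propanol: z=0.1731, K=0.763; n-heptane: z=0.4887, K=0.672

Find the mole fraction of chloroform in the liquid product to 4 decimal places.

Let ψ = V/F and solve Σ zᵢ(Kᵢ−1)/(1+ψ(Kᵢ−1)) = 0.
Feasibility: ΣzᵢKᵢ = 1.1121, Σzᵢ/Kᵢ = 1.1299 — both > 1, two phases present.
Newton–Raphson from ψ = 0.34:
  ψ = 0.3400: g = 0.01298, g' = -0.2463 → ψ = 0.3927
  ψ = 0.3927: g = 0.00024, g' = -0.2374 → ψ = 0.3937
Converged at ψ = 0.3937.
Compositions from xᵢ = zᵢ/(1+ψ(Kᵢ−1)), yᵢ = Kᵢxᵢ:
  chloroform: x = 0.1497, y = 0.2973
  n-hexane: x = 0.0982, y = 0.1799
  1-propanol: x = 0.1909, y = 0.1457
  n-heptane: x = 0.5612, y = 0.3771

x_chloroform = 0.1497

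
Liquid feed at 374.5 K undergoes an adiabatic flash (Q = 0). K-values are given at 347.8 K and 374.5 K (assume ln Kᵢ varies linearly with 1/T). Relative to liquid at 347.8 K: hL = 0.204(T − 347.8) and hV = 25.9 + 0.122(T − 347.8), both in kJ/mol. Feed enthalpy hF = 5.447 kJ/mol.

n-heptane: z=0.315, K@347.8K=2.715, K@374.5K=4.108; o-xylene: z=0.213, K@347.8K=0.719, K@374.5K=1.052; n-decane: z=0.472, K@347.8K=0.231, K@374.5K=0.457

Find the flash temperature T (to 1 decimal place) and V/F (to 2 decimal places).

Adiabatic flash: solve Rachford–Rice at each trial T, then check hF = ψ·hV(T) + (1−ψ)·hL(T).
  T = 347.8 K: K = (2.715, 0.719, 0.231), RR gives ψ = 0.106, H_out = 2.752 kJ/mol
  T = 374.5 K: K = (4.108, 1.052, 0.457), RR gives ψ = 0.560, H_out = 18.715 kJ/mol
  T = 361.1 K: K = (3.363, 0.875, 0.329), RR gives ψ = 0.312, H_out = 10.451 kJ/mol
  T = 354.5 K: K = (3.030, 0.795, 0.277), RR gives ψ = 0.210, H_out = 6.698 kJ/mol
  T = 351.1 K: K = (2.867, 0.756, 0.253), RR gives ψ = 0.158, H_out = 4.728 kJ/mol
  T = 352.8 K: K = (2.948, 0.776, 0.265), RR gives ψ = 0.184, H_out = 5.720 kJ/mol
Linear interpolation between T = 351.1 (H_out = 4.728) and T = 352.8 (H_out = 5.720) on hF = 5.447 gives T ≈ 352.3 K, at which ψ = 0.18.

T = 352.3 K, V/F = 0.18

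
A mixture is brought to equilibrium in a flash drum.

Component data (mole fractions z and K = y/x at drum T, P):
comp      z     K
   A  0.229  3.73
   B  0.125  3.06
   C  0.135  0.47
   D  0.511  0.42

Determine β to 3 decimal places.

β = 0.360

Rachford–Rice: g(β) = Σ zᵢ(Kᵢ−1)/(1+β(Kᵢ−1)) = 0.
Feasibility: ΣzᵢKᵢ = 1.515, Σzᵢ/Kᵢ = 1.606 — both > 1, two phases present.
Newton–Raphson from β = 0.5:
  β = 0.500: g = -0.1236, g' = -0.845 → β = 0.354
  β = 0.354: g = 0.0060, g' = -0.949 → β = 0.360
Converged at β = 0.360.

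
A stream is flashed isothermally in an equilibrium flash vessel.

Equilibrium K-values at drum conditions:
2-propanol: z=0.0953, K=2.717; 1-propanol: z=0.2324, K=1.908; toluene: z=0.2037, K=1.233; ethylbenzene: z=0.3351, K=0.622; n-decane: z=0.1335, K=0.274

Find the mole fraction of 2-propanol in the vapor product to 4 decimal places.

Newton–Raphson from ψ = 0.5:
  ψ = 0.5000: g = -0.03266, g' = -0.4271 → ψ = 0.4235
  ψ = 0.4235: g = -0.00042, g' = -0.4179 → ψ = 0.4225
Converged at ψ = 0.4225.
Compositions from xᵢ = zᵢ/(1+ψ(Kᵢ−1)), yᵢ = Kᵢxᵢ:
  2-propanol: x = 0.0552, y = 0.1501
  1-propanol: x = 0.1680, y = 0.3205
  toluene: x = 0.1854, y = 0.2287
  ethylbenzene: x = 0.3988, y = 0.2480
  n-decane: x = 0.1926, y = 0.0528

y_2-propanol = 0.1501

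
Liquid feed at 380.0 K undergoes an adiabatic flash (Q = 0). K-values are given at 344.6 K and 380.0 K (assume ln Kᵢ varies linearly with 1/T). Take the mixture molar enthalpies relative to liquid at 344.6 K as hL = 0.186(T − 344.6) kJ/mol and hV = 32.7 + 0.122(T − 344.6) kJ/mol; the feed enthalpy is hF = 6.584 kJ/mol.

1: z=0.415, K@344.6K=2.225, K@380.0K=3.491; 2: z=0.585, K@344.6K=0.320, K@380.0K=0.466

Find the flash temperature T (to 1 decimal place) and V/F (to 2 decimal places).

Adiabatic flash: solve Rachford–Rice at each trial T, then check hF = ψ·hV(T) + (1−ψ)·hL(T).
  T = 344.6 K: K = (2.225, 0.320), RR gives ψ = 0.133, H_out = 4.341 kJ/mol
  T = 380.0 K: K = (3.491, 0.466), RR gives ψ = 0.542, H_out = 23.089 kJ/mol
  T = 362.3 K: K = (2.818, 0.390), RR gives ψ = 0.358, H_out = 14.600 kJ/mol
  T = 353.5 K: K = (2.513, 0.354), RR gives ψ = 0.256, H_out = 9.880 kJ/mol
  T = 349.1 K: K = (2.368, 0.337), RR gives ψ = 0.198, H_out = 7.268 kJ/mol
  T = 346.9 K: K = (2.297, 0.329), RR gives ψ = 0.167, H_out = 5.874 kJ/mol
Linear interpolation between T = 346.9 (H_out = 5.874) and T = 349.1 (H_out = 7.268) on hF = 6.584 gives T ≈ 348.0 K, at which ψ = 0.18.

T = 348.0 K, V/F = 0.18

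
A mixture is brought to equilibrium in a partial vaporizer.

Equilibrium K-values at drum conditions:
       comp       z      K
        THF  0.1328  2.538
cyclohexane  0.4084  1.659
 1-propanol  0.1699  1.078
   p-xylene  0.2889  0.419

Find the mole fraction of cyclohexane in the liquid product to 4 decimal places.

x_cyclohexane = 0.2760

Rachford–Rice: g(V/F) = Σ zᵢ(Kᵢ−1)/(1+V/F(Kᵢ−1)) = 0.
Feasibility: ΣzᵢKᵢ = 1.3188, Σzᵢ/Kᵢ = 1.1456 — both > 1, two phases present.
Newton iteration, V/F⁰ = 0.5:
  V/F = 0.5000: g = 0.09407, g' = -0.3954 → V/F = 0.7379
  V/F = 0.7379: g = -0.00454, g' = -0.4490 → V/F = 0.7278
Converged at V/F = 0.7278.
Compositions from xᵢ = zᵢ/(1+V/F(Kᵢ−1)), yᵢ = Kᵢxᵢ:
  THF: x = 0.0627, y = 0.1590
  cyclohexane: x = 0.2760, y = 0.4579
  1-propanol: x = 0.1608, y = 0.1733
  p-xylene: x = 0.5005, y = 0.2097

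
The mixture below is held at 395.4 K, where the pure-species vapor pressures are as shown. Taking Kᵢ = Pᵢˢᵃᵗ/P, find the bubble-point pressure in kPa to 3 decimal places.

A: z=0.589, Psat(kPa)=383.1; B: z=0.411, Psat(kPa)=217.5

Pbub = 315.038 kPa

At the bubble point ψ → 0, so ΣzᵢKᵢ = 1 with Kᵢ = Pᵢˢᵃᵗ/P ⇒ P = ΣzᵢPᵢˢᵃᵗ.
P = 0.589·383.1 + 0.411·217.5 = 315.038 kPa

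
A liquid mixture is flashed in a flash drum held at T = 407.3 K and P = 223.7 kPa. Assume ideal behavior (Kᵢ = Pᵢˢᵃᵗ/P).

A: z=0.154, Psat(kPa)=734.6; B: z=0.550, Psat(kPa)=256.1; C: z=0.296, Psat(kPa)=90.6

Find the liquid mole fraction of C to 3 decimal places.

Raoult's law: Kᵢ = Pᵢˢᵃᵗ/P = Pᵢˢᵃᵗ/223.7.
  K_A = 734.6/223.7 = 3.28386, K_B = 256.1/223.7 = 1.14484, K_C = 90.6/223.7 = 0.40501
Let β = V/F and solve Σ zᵢ(Kᵢ−1)/(1+β(Kᵢ−1)) = 0.
g(0) = ΣzᵢKᵢ − 1 = 0.255 and g(1) = 1 − Σzᵢ/Kᵢ = -0.258, so a root lies in (0, 1).
Iterate (Newton) starting at β = 0.55:
  β = 0.550: g = -0.0321, g' = -0.399 → β = 0.470
  β = 0.470: g = -0.0001, g' = -0.399 → β = 0.469
Converged at β = 0.469.
Compositions from xᵢ = zᵢ/(1+β(Kᵢ−1)), yᵢ = Kᵢxᵢ:
  A: x = 0.074, y = 0.244
  B: x = 0.515, y = 0.590
  C: x = 0.411, y = 0.166

x_C = 0.411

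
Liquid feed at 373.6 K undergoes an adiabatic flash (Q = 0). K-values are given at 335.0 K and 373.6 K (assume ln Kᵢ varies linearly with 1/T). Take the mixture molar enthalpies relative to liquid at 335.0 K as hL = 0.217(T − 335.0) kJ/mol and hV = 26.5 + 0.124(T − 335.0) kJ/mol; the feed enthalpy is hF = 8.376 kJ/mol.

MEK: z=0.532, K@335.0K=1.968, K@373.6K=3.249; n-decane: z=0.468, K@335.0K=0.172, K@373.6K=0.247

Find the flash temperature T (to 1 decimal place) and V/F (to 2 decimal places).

Adiabatic flash: solve Rachford–Rice at each trial T, then check hF = ψ·hV(T) + (1−ψ)·hL(T).
  T = 335.0 K: K = (1.968, 0.172), RR gives ψ = 0.159, H_out = 4.215 kJ/mol
  T = 373.6 K: K = (3.249, 0.247), RR gives ψ = 0.498, H_out = 19.795 kJ/mol
  T = 354.3 K: K = (2.563, 0.208), RR gives ψ = 0.373, H_out = 13.391 kJ/mol
  T = 344.6 K: K = (2.253, 0.190), RR gives ψ = 0.283, H_out = 9.329 kJ/mol
  T = 339.8 K: K = (2.108, 0.181), RR gives ψ = 0.227, H_out = 6.951 kJ/mol
  T = 342.2 K: K = (2.180, 0.185), RR gives ψ = 0.256, H_out = 8.178 kJ/mol
Linear interpolation between T = 342.2 (H_out = 8.178) and T = 344.6 (H_out = 9.329) on hF = 8.376 gives T ≈ 342.6 K, at which ψ = 0.26.

T = 342.6 K, V/F = 0.26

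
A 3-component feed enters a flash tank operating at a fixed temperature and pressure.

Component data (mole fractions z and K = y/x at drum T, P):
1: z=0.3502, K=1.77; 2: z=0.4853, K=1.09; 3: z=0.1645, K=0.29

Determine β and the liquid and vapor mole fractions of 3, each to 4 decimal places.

β = 0.6606, x_3 = 0.3098, y_3 = 0.0898

Let β = V/F and solve Σ zᵢ(Kᵢ−1)/(1+β(Kᵢ−1)) = 0.
Check two-phase: ΣzᵢKᵢ = 1.1965 > 1 and Σzᵢ/Kᵢ = 1.2103 > 1, so g(0) = 0.1965 > 0 and g(1) = -0.2103 < 0.
Newton–Raphson from β = 0.52:
  β = 0.5200: g = 0.04913, g' = -0.3179 → β = 0.6745
  β = 0.6745: g = -0.00549, g' = -0.3988 → β = 0.6608
  β = 0.6608: g = -0.00007, g' = -0.3890 → β = 0.6606
Converged at β = 0.6606.
Compositions from xᵢ = zᵢ/(1+β(Kᵢ−1)), yᵢ = Kᵢxᵢ:
  1: x = 0.2321, y = 0.4109
  2: x = 0.4581, y = 0.4993
  3: x = 0.3098, y = 0.0898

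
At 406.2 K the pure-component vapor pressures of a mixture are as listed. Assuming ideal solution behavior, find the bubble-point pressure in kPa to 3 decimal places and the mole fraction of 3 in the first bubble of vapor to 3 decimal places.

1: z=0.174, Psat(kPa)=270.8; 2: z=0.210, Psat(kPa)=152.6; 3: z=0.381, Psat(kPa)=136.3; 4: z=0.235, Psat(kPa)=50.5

At the bubble point ψ → 0, so ΣzᵢKᵢ = 1 with Kᵢ = Pᵢˢᵃᵗ/P ⇒ P = ΣzᵢPᵢˢᵃᵗ.
P = 0.174·270.8 + 0.210·152.6 + 0.381·136.3 + 0.235·50.5 = 142.963 kPa
yᵢ = zᵢPᵢˢᵃᵗ/P ⇒ y_3 = 0.381·136.3/142.963 = 0.363

Pbub = 142.963 kPa, y_3 = 0.363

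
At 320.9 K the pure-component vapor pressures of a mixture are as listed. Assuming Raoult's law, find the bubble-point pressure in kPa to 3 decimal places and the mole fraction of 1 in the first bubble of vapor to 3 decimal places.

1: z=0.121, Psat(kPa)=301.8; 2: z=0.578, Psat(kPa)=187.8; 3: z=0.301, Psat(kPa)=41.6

At the bubble point ψ → 0, so ΣzᵢKᵢ = 1 with Kᵢ = Pᵢˢᵃᵗ/P ⇒ P = ΣzᵢPᵢˢᵃᵗ.
P = 0.121·301.8 + 0.578·187.8 + 0.301·41.6 = 157.588 kPa
yᵢ = zᵢPᵢˢᵃᵗ/P ⇒ y_1 = 0.121·301.8/157.588 = 0.232

Pbub = 157.588 kPa, y_1 = 0.232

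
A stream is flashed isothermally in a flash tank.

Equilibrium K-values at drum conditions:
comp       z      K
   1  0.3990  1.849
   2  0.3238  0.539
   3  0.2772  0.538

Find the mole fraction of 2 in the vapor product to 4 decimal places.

Rachford–Rice: g(V/F) = Σ zᵢ(Kᵢ−1)/(1+V/F(Kᵢ−1)) = 0.
Feasibility: ΣzᵢKᵢ = 1.0614, Σzᵢ/Kᵢ = 1.3318 — both > 1, two phases present.
Iterate (Newton) starting at V/F = 0.5:
  V/F = 0.5000: g = -0.12272, g' = -0.3580 → V/F = 0.1572
  V/F = 0.1572: g = -0.00017, g' = -0.3726 → V/F = 0.1568
Converged at V/F = 0.1568.
Compositions from xᵢ = zᵢ/(1+V/F(Kᵢ−1)), yᵢ = Kᵢxᵢ:
  1: x = 0.3521, y = 0.6511
  2: x = 0.3490, y = 0.1881
  3: x = 0.2988, y = 0.1608

y_2 = 0.1881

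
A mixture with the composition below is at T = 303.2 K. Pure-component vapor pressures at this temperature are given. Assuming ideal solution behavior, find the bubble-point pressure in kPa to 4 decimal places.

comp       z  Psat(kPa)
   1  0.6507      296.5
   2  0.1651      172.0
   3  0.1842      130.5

At the bubble point ψ → 0, so ΣzᵢKᵢ = 1 with Kᵢ = Pᵢˢᵃᵗ/P ⇒ P = ΣzᵢPᵢˢᵃᵗ.
P = 0.6507·296.5 + 0.1651·172.0 + 0.1842·130.5 = 245.3678 kPa

Pbub = 245.3678 kPa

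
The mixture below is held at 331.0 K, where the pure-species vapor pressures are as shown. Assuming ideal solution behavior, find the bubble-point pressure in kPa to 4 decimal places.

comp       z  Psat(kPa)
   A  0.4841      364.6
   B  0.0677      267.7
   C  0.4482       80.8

At the bubble point ψ → 0, so ΣzᵢKᵢ = 1 with Kᵢ = Pᵢˢᵃᵗ/P ⇒ P = ΣzᵢPᵢˢᵃᵗ.
P = 0.4841·364.6 + 0.0677·267.7 + 0.4482·80.8 = 230.8407 kPa

Pbub = 230.8407 kPa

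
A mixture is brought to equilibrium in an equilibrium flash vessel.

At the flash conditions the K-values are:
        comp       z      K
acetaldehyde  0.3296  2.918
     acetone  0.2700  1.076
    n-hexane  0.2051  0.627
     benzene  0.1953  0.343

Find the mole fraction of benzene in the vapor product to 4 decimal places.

Let β = V/F and solve Σ zᵢ(Kᵢ−1)/(1+β(Kᵢ−1)) = 0.
Feasibility: ΣzᵢKᵢ = 1.4479, Σzᵢ/Kᵢ = 1.2604 — both > 1, two phases present.
Newton iteration, β⁰ = 0.5:
  β = 0.5000: g = 0.05735, g' = -0.5475 → β = 0.6047
  β = 0.6047: g = 0.00062, g' = -0.5410 → β = 0.6059
Converged at β = 0.6059.
Compositions from xᵢ = zᵢ/(1+β(Kᵢ−1)), yᵢ = Kᵢxᵢ:
  acetaldehyde: x = 0.1524, y = 0.4448
  acetone: x = 0.2581, y = 0.2777
  n-hexane: x = 0.2650, y = 0.1661
  benzene: x = 0.3245, y = 0.1113

y_benzene = 0.1113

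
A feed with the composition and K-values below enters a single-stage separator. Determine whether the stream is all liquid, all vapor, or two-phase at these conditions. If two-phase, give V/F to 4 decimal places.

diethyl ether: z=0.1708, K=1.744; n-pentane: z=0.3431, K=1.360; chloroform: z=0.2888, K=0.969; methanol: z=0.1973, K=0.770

ΣzᵢKᵢ = 1.1963; Σzᵢ/Kᵢ = 0.9045.
Since Σzᵢ/Kᵢ < 1 the mixture is above its dew point — single vapor phase.

all vapor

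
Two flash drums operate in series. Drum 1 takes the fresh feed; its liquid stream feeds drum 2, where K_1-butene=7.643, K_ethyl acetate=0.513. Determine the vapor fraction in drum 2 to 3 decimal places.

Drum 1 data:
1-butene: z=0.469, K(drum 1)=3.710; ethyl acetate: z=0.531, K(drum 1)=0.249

V/F (drum 2) = 0.328

Drum 1:
Rachford–Rice: g(ψ₁) = Σ zᵢ(Kᵢ−1)/(1+ψ₁(Kᵢ−1)) = 0.
Check two-phase: ΣzᵢKᵢ = 1.872 > 1 and Σzᵢ/Kᵢ = 2.259 > 1, so g(0) = 0.872 > 0 and g(1) = -1.259 < 0.
Binary case is linear: z₁(K₁−1)(1+ψ₁(K₂−1)) + z₂(K₂−1)(1+ψ₁(K₁−1)) = 0
⇒ ψ₁ = [z₁(K₁−1)+z₂(K₂−1)] / [−(K₁−1)(K₂−1)] = 0.8722/2.0352 = 0.429
Drum-1 compositions:
  1-butene: x = 0.217, y = 0.805
  ethyl acetate: x = 0.783, y = 0.195
Drum-2 feed = drum-1 liquid: z₂ = (0.2170, 0.7830).
Drum 2:
Material balance + equilibrium reduce to Σ zᵢ(Kᵢ−1)/(1+ψ₂(Kᵢ−1)) = 0.
g(0) = ΣzᵢKᵢ − 1 = 1.060 and g(1) = 1 − Σzᵢ/Kᵢ = -0.555, so a root lies in (0, 1).
Newton–Raphson from ψ₂ = 0.51:
  ψ₂ = 0.510: g = -0.1788, g' = -0.826 → ψ₂ = 0.294
  ψ₂ = 0.294: g = 0.0437, g' = -1.353 → ψ₂ = 0.326
  ψ₂ = 0.326: g = 0.0023, g' = -1.219 → ψ₂ = 0.328
Converged at ψ₂ = 0.328.
  1-butene: x = 0.068, y = 0.522
  ethyl acetate: x = 0.932, y = 0.478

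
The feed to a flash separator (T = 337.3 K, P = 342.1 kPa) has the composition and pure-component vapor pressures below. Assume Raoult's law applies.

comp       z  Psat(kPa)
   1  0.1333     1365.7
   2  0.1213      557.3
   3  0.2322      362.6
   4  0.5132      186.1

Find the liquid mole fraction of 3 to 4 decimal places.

Raoult's law: Kᵢ = Pᵢˢᵃᵗ/P = Pᵢˢᵃᵗ/342.1.
  K_1 = 1365.7/342.1 = 3.992108, K_2 = 557.3/342.1 = 1.629056, K_3 = 362.6/342.1 = 1.059924, K_4 = 186.1/342.1 = 0.543993
Iterate (Newton) starting at V/F = 0.5:
  V/F = 0.5000: g = -0.07179, g' = -0.3992 → V/F = 0.3201
  V/F = 0.3201: g = 0.00685, g' = -0.4917 → V/F = 0.3341
  V/F = 0.3341: g = 0.00008, g' = -0.4806 → V/F = 0.3342
Converged at V/F = 0.3342.
Compositions from xᵢ = zᵢ/(1+V/F(Kᵢ−1)), yᵢ = Kᵢxᵢ:
  1: x = 0.0666, y = 0.2661
  2: x = 0.1002, y = 0.1633
  3: x = 0.2276, y = 0.2413
  4: x = 0.6055, y = 0.3294

x_3 = 0.2276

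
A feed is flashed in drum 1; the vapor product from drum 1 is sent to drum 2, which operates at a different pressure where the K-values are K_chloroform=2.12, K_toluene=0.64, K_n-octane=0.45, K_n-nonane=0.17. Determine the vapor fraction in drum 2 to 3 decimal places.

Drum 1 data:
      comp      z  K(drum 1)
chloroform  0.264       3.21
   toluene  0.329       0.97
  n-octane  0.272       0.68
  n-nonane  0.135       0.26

Drum 1:
Let ψ₁ = V/F and solve Σ zᵢ(Kᵢ−1)/(1+ψ₁(Kᵢ−1)) = 0.
Check two-phase: ΣzᵢKᵢ = 1.387 > 1 and Σzᵢ/Kᵢ = 1.341 > 1, so g(0) = 0.387 > 0 and g(1) = -0.341 < 0.
Iterate (Newton) starting at ψ₁ = 0.62:
  ψ₁ = 0.620: g = -0.0571, g' = -0.526 → ψ₁ = 0.511
  ψ₁ = 0.511: g = -0.0009, g' = -0.516 → ψ₁ = 0.510
Converged at ψ₁ = 0.510.
Drum-1 compositions:
  chloroform: x = 0.124, y = 0.399
  toluene: x = 0.334, y = 0.324
  n-octane: x = 0.325, y = 0.221
  n-nonane: x = 0.217, y = 0.056
Drum-2 feed = drum-1 vapor: z₂ = (0.3986, 0.3241, 0.2210, 0.0563).
Drum 2:
Material balance + equilibrium reduce to Σ zᵢ(Kᵢ−1)/(1+ψ₂(Kᵢ−1)) = 0.
g(0) = ΣzᵢKᵢ − 1 = 0.161 and g(1) = 1 − Σzᵢ/Kᵢ = -0.517, so a root lies in (0, 1).
Newton–Raphson from ψ₂ = 0.5:
  ψ₂ = 0.500: g = -0.1037, g' = -0.509 → ψ₂ = 0.296
  ψ₂ = 0.296: g = -0.0025, g' = -0.498 → ψ₂ = 0.291
Converged at ψ₂ = 0.291.
  chloroform: x = 0.301, y = 0.637
  toluene: x = 0.362, y = 0.232
  n-octane: x = 0.263, y = 0.118
  n-nonane: x = 0.074, y = 0.013

V/F (drum 2) = 0.291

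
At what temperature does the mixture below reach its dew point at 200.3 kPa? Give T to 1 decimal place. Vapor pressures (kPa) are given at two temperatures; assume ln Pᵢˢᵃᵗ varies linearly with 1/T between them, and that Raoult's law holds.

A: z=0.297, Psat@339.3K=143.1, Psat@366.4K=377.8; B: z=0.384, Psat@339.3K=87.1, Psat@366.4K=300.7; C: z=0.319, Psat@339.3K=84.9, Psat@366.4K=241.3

Dew-point temperature: Σzᵢ·P/Pᵢˢᵃᵗ(T) = 1. Interpolate ln Pᵢˢᵃᵗ = aᵢ + bᵢ/T.
  T = 339.3 K: ΣzᵢP/Pᵢˢᵃᵗ = 2.0514
  T = 366.4 K: ΣzᵢP/Pᵢˢᵃᵗ = 0.6780
  T = 352.9 K: ΣzᵢP/Pᵢˢᵃᵗ = 1.1504
  T = 359.6 K: ΣzᵢP/Pᵢˢᵃᵗ = 0.8802
  T = 356.2 K: ΣzᵢP/Pᵢˢᵃᵗ = 1.0070
  T = 357.9 K: ΣzᵢP/Pᵢˢᵃᵗ = 0.9411
Interpolating between 356.2 K and 357.9 K gives T ≈ 356.4 K.

T = 356.4 K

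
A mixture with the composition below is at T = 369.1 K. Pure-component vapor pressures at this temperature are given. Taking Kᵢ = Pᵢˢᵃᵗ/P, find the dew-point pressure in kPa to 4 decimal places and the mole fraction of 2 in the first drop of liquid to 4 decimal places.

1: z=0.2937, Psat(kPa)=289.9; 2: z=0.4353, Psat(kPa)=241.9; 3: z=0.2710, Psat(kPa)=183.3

At the dew point ψ → 1, so Σzᵢ/Kᵢ = 1 with Kᵢ = Pᵢˢᵃᵗ/P ⇒ 1/P = Σzᵢ/Pᵢˢᵃᵗ.
1/P = 0.2937/289.9 + 0.4353/241.9 + 0.2710/183.3 = 0.0042911 ⇒ P = 233.0425 kPa
xᵢ = zᵢP/Pᵢˢᵃᵗ ⇒ x_2 = 0.4353·233.0425/241.9 = 0.4194

Pdew = 233.0425 kPa, x_2 = 0.4194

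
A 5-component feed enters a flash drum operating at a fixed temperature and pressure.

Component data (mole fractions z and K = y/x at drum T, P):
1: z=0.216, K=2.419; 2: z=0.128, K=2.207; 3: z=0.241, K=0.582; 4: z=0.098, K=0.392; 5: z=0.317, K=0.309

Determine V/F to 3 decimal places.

V/F = 0.103

Rachford–Rice: g(V/F) = Σ zᵢ(Kᵢ−1)/(1+V/F(Kᵢ−1)) = 0.
Feasibility: ΣzᵢKᵢ = 1.082, Σzᵢ/Kᵢ = 1.837 — both > 1, two phases present.
Iterate (Newton) starting at V/F = 0.5:
  V/F = 0.500: g = -0.2720, g' = -0.717 → V/F = 0.121
  V/F = 0.121: g = -0.0127, g' = -0.728 → V/F = 0.103
Converged at V/F = 0.103.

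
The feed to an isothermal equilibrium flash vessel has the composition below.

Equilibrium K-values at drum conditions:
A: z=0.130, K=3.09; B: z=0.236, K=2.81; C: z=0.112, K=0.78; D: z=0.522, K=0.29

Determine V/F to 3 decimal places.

V/F = 0.246

Newton iteration, V/F⁰ = 0.5:
  V/F = 0.500: g = -0.2452, g' = -0.988 → V/F = 0.252
  V/F = 0.252: g = -0.0060, g' = -1.005 → V/F = 0.246
Converged at V/F = 0.246.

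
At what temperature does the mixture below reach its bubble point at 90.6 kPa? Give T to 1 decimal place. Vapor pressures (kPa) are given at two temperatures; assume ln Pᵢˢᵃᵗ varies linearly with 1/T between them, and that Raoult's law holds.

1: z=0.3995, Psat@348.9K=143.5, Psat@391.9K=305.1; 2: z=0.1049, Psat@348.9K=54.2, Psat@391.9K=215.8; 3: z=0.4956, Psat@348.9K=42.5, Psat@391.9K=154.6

T = 352.0 K

Bubble-point temperature: ΣzᵢPᵢˢᵃᵗ(T) = P. Interpolate ln Pᵢˢᵃᵗ = aᵢ + bᵢ/T.
  T = 348.9 K: ΣzᵢPᵢˢᵃᵗ = 84.08 kPa
  T = 391.9 K: ΣzᵢPᵢˢᵃᵗ = 221.14 kPa
  T = 370.4 K: ΣzᵢPᵢˢᵃᵗ = 138.96 kPa
  T = 359.6 K: ΣzᵢPᵢˢᵃᵗ = 108.51 kPa
  T = 354.2 K: ΣzᵢPᵢˢᵃᵗ = 95.52 kPa
  T = 351.5 K: ΣzᵢPᵢˢᵃᵗ = 89.54 kPa
Interpolating between 351.5 K and 354.2 K gives T ≈ 352.0 K.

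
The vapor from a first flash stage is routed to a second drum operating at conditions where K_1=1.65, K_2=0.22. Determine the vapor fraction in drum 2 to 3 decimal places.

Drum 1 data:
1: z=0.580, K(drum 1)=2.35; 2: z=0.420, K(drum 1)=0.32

V/F (drum 2) = 0.682

Drum 1:
Material balance + equilibrium reduce to Σ zᵢ(Kᵢ−1)/(1+ψ₁(Kᵢ−1)) = 0.
g(0) = ΣzᵢKᵢ − 1 = 0.497 and g(1) = 1 − Σzᵢ/Kᵢ = -0.559, so a root lies in (0, 1).
Binary case is linear: z₁(K₁−1)(1+ψ₁(K₂−1)) + z₂(K₂−1)(1+ψ₁(K₁−1)) = 0
⇒ ψ₁ = [z₁(K₁−1)+z₂(K₂−1)] / [−(K₁−1)(K₂−1)] = 0.4974/0.9180 = 0.542
Drum-1 compositions:
  1: x = 0.335, y = 0.787
  2: x = 0.665, y = 0.213
Drum-2 feed = drum-1 vapor: z₂ = (0.7872, 0.2128).
Drum 2:
Rachford–Rice: g(ψ₂) = Σ zᵢ(Kᵢ−1)/(1+ψ₂(Kᵢ−1)) = 0.
Feasibility: ΣzᵢKᵢ = 1.346, Σzᵢ/Kᵢ = 1.444 — both > 1, two phases present.
Binary case is linear: z₁(K₁−1)(1+ψ₂(K₂−1)) + z₂(K₂−1)(1+ψ₂(K₁−1)) = 0
⇒ ψ₂ = [z₁(K₁−1)+z₂(K₂−1)] / [−(K₁−1)(K₂−1)] = 0.3457/0.5070 = 0.682
  1: x = 0.545, y = 0.900
  2: x = 0.455, y = 0.100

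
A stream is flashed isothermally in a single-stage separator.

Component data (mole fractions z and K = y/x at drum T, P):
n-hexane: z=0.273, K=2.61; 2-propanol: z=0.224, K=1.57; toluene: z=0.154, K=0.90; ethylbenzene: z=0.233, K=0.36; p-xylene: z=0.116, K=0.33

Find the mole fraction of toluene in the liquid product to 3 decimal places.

x_toluene = 0.162

Material balance + equilibrium reduce to Σ zᵢ(Kᵢ−1)/(1+β(Kᵢ−1)) = 0.
g(0) = ΣzᵢKᵢ − 1 = 0.325 and g(1) = 1 − Σzᵢ/Kᵢ = -0.417, so a root lies in (0, 1).
Iterate (Newton) starting at β = 0.5:
  β = 0.500: g = -0.0095, g' = -0.587 → β = 0.484
Converged at β = 0.484.
Compositions from xᵢ = zᵢ/(1+β(Kᵢ−1)), yᵢ = Kᵢxᵢ:
  n-hexane: x = 0.153, y = 0.401
  2-propanol: x = 0.176, y = 0.276
  toluene: x = 0.162, y = 0.146
  ethylbenzene: x = 0.337, y = 0.121
  p-xylene: x = 0.172, y = 0.057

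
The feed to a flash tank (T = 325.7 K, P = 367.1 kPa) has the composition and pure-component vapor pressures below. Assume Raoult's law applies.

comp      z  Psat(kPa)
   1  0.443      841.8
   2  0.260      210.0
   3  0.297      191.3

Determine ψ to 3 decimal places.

ψ = 0.542

Raoult's law: Kᵢ = Pᵢˢᵃᵗ/P = Pᵢˢᵃᵗ/367.1.
  K_1 = 841.8/367.1 = 2.29311, K_2 = 210.0/367.1 = 0.57205, K_3 = 191.3/367.1 = 0.52111
Material balance + equilibrium reduce to Σ zᵢ(Kᵢ−1)/(1+ψ(Kᵢ−1)) = 0.
Check two-phase: ΣzᵢKᵢ = 1.319 > 1 and Σzᵢ/Kᵢ = 1.218 > 1, so g(0) = 0.319 > 0 and g(1) = -0.218 < 0.
Newton iteration, ψ⁰ = 0.5:
  ψ = 0.500: g = 0.0193, g' = -0.468 → ψ = 0.541
  ψ = 0.541: g = 0.0002, g' = -0.461 → ψ = 0.542
Converged at ψ = 0.542.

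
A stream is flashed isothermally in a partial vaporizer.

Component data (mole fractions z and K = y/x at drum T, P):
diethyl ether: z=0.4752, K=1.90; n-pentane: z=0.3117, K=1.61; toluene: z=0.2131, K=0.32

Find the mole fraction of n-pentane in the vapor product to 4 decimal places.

y_n-pentane = 0.3263

Rachford–Rice: g(ψ) = Σ zᵢ(Kᵢ−1)/(1+ψ(Kᵢ−1)) = 0.
Feasibility: ΣzᵢKᵢ = 1.4729, Σzᵢ/Kᵢ = 1.1096 — both > 1, two phases present.
Iterate (Newton) starting at ψ = 0.5:
  ψ = 0.5000: g = 0.22109, g' = -0.4774 → ψ = 0.9631
  ψ = 0.9631: g = -0.07107, g' = -0.9840 → ψ = 0.8909
  ψ = 0.8909: g = -0.00706, g' = -0.8014 → ψ = 0.8821
  ψ = 0.8821: g = -0.00008, g' = -0.7839 → ψ = 0.8820
Converged at ψ = 0.8820.
Compositions from xᵢ = zᵢ/(1+ψ(Kᵢ−1)), yᵢ = Kᵢxᵢ:
  diethyl ether: x = 0.2649, y = 0.5033
  n-pentane: x = 0.2027, y = 0.3263
  toluene: x = 0.5324, y = 0.1704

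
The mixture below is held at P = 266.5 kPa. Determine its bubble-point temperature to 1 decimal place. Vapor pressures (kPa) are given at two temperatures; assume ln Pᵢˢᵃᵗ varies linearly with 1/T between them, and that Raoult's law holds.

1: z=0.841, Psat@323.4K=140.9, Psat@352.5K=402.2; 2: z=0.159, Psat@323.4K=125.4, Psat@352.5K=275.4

Bubble-point temperature: ΣzᵢPᵢˢᵃᵗ(T) = P. Interpolate ln Pᵢˢᵃᵗ = aᵢ + bᵢ/T.
  T = 323.4 K: ΣzᵢPᵢˢᵃᵗ = 138.44 kPa
  T = 352.5 K: ΣzᵢPᵢˢᵃᵗ = 382.04 kPa
  T = 337.9 K: ΣzᵢPᵢˢᵃᵗ = 234.42 kPa
  T = 345.2 K: ΣzᵢPᵢˢᵃᵗ = 300.75 kPa
  T = 341.5 K: ΣzᵢPᵢˢᵃᵗ = 265.41 kPa
  T = 343.4 K: ΣzᵢPᵢˢᵃᵗ = 283.09 kPa
Interpolating between 341.5 K and 343.4 K gives T ≈ 341.6 K.

T = 341.6 K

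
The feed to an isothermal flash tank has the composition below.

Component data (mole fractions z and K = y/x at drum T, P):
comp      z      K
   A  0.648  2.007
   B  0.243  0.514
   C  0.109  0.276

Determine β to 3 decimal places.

Let β = V/F and solve Σ zᵢ(Kᵢ−1)/(1+β(Kᵢ−1)) = 0.
g(0) = ΣzᵢKᵢ − 1 = 0.456 and g(1) = 1 − Σzᵢ/Kᵢ = -0.191, so a root lies in (0, 1).
Newton–Raphson from β = 0.5:
  β = 0.500: g = 0.1543, g' = -0.531 → β = 0.790
  β = 0.790: g = -0.0130, g' = -0.667 → β = 0.771
Converged at β = 0.771.

β = 0.771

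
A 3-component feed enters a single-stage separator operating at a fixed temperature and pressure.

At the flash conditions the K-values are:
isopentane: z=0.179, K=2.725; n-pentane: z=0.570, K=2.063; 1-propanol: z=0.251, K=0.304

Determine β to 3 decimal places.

Iterate (Newton) starting at β = 0.5:
  β = 0.500: g = 0.2935, g' = -0.714 → β = 0.911
  β = 0.911: g = -0.0494, g' = -1.155 → β = 0.868
  β = 0.868: g = -0.0027, g' = -1.036 → β = 0.866
Converged at β = 0.866.

β = 0.866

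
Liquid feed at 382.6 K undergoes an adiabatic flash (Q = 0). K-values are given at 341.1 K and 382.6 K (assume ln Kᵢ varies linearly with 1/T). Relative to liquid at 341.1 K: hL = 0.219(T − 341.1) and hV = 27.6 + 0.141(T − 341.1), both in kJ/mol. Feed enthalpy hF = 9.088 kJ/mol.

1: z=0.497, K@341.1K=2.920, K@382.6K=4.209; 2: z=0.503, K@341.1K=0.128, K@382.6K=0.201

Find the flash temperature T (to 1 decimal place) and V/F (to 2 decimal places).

T = 342.9 K, V/F = 0.32

Adiabatic flash: solve Rachford–Rice at each trial T, then check hF = ψ·hV(T) + (1−ψ)·hL(T).
  T = 341.1 K: K = (2.920, 0.128), RR gives ψ = 0.308, H_out = 8.500 kJ/mol
  T = 382.6 K: K = (4.209, 0.201), RR gives ψ = 0.465, H_out = 20.424 kJ/mol
  T = 361.9 K: K = (3.544, 0.163), RR gives ψ = 0.396, H_out = 14.837 kJ/mol
  T = 351.5 K: K = (3.226, 0.145), RR gives ψ = 0.355, H_out = 11.793 kJ/mol
  T = 346.3 K: K = (3.072, 0.136), RR gives ψ = 0.333, H_out = 10.183 kJ/mol
  T = 343.7 K: K = (2.995, 0.132), RR gives ψ = 0.321, H_out = 9.352 kJ/mol
  T = 342.4 K: K = (2.958, 0.130), RR gives ψ = 0.314, H_out = 8.929 kJ/mol
Linear interpolation between T = 342.4 (H_out = 8.929) and T = 343.7 (H_out = 9.352) on hF = 9.088 gives T ≈ 342.9 K, at which ψ = 0.32.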